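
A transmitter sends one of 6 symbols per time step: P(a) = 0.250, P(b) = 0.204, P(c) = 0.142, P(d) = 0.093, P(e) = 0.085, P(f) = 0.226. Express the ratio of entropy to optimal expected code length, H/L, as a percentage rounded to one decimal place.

Entropy H = −Σ p log₂ p ≈ 2.4736 bits.
Huffman merges: 17/200+93/1000→89/500; 71/500+89/500→8/25; 51/250+113/500→43/100; 1/4+8/25→57/100; 43/100+57/100→1. L = 1249/500 ≈ 2.4980.
Efficiency = H/L = 2.4736/2.4980 = 99.0%.

99.0%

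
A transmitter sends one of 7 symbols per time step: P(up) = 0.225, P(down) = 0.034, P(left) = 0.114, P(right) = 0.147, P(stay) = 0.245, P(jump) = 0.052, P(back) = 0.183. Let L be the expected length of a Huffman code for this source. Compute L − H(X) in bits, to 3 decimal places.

0.035 bits

Entropy H = −Σ p log₂ p ≈ 2.5811 bits.
Huffman merges: 17/500+13/250→43/500; 43/500+57/500→1/5; 147/1000+183/1000→33/100; 1/5+9/40→17/40; 49/200+33/100→23/40; 17/40+23/40→1. L = 327/125 ≈ 2.6160.
L − H = 2.6160 − 2.5811 = 0.035 bits.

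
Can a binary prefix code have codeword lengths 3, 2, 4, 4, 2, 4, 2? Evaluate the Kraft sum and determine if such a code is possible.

1.0625; no

With common denominator 2^4 = 16: Σ 2^(−ℓᵢ) = 2/16 + 4/16 + 1/16 + 1/16 + 4/16 + 1/16 + 4/16 = 17/16 = 1.0625.
Kraft's inequality requires Σ ≤ 1; here Σ = 1.0625 > 1, so no such prefix code exists.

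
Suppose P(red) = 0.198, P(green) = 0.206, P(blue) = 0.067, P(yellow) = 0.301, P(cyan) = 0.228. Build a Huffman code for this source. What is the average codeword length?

2.265 bits/symbol

Repeatedly combine the two least-probable nodes; the expected code length is the sum of the merged weights.
merge 67/1000 + 99/500 → 53/200
merge 103/500 + 57/250 → 217/500
merge 53/200 + 301/1000 → 283/500
merge 217/500 + 283/500 → 1
L = 53/200 + 217/500 + 283/500 + 1 = 453/200 = 2.265 bits/symbol.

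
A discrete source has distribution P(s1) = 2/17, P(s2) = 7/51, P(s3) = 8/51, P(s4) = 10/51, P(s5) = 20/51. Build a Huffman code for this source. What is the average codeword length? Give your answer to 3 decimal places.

Repeatedly combine the two least-probable nodes; the expected code length is the sum of the merged weights.
merge 2/17 + 7/51 → 13/51
merge 8/51 + 10/51 → 6/17
merge 13/51 + 6/17 → 31/51
merge 20/51 + 31/51 → 1
L = 13/51 + 6/17 + 31/51 + 1 = 113/51 ≈ 2.216 bits/symbol.

2.216 bits/symbol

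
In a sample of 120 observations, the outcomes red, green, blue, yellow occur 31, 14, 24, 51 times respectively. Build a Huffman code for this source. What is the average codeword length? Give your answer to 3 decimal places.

1.892 bits/symbol

Probabilities are the counts divided by 120.
Repeatedly combine the two least-probable nodes; the expected code length is the sum of the merged weights.
merge 7/60 + 1/5 → 19/60
merge 31/120 + 19/60 → 23/40
merge 17/40 + 23/40 → 1
L = 19/60 + 23/40 + 1 = 227/120 ≈ 1.892 bits/symbol.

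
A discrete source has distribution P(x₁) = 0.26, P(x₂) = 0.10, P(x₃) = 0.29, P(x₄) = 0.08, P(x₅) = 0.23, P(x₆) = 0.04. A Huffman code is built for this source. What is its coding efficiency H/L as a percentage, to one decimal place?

99.2%

Entropy H = −Σ p log₂ p ≈ 2.3203 bits.
Huffman merges: 1/25+2/25→3/25; 1/10+3/25→11/50; 11/50+23/100→9/20; 13/50+29/100→11/20; 9/20+11/20→1. L = 117/50 ≈ 2.3400.
Efficiency = H/L = 2.3203/2.3400 = 99.2%.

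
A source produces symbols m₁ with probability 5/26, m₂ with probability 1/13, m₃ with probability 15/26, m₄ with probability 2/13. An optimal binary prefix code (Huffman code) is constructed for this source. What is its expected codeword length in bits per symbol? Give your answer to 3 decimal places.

1.654 bits/symbol

Repeatedly combine the two least-probable nodes; the expected code length is the sum of the merged weights.
merge 1/13 + 2/13 → 3/13
merge 5/26 + 3/13 → 11/26
merge 11/26 + 15/26 → 1
L = 3/13 + 11/26 + 1 = 43/26 ≈ 1.654 bits/symbol.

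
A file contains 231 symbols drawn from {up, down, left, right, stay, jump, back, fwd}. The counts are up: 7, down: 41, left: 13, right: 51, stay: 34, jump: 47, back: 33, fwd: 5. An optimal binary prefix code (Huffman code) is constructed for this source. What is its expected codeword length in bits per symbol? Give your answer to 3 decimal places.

Probabilities are the counts divided by 231.
Repeatedly combine the two least-probable nodes; the expected code length is the sum of the merged weights.
merge 5/231 + 1/33 → 4/77
merge 4/77 + 13/231 → 25/231
merge 25/231 + 1/7 → 58/231
merge 34/231 + 41/231 → 25/77
merge 47/231 + 17/77 → 14/33
merge 58/231 + 25/77 → 19/33
merge 14/33 + 19/33 → 1
L = 4/77 + 25/231 + 58/231 + 25/77 + 14/33 + 19/33 + 1 = 632/231 ≈ 2.736 bits/symbol.

2.736 bits/symbol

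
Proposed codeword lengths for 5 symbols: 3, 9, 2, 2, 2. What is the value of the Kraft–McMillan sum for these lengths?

0.876953125

With common denominator 2^9 = 512: Σ 2^(−ℓᵢ) = 64/512 + 1/512 + 128/512 + 128/512 + 128/512 = 449/512 = 0.876953125.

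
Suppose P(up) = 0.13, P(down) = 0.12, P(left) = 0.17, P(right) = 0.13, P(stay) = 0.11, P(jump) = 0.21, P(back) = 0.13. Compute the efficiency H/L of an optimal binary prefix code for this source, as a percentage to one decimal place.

Entropy H = −Σ p log₂ p ≈ 2.7727 bits.
Huffman merges: 11/100+3/25→23/100; 13/100+13/100→13/50; 13/100+17/100→3/10; 21/100+23/100→11/25; 13/50+3/10→14/25; 11/25+14/25→1. L = 279/100 ≈ 2.7900.
Efficiency = H/L = 2.7727/2.7900 = 99.4%.

99.4%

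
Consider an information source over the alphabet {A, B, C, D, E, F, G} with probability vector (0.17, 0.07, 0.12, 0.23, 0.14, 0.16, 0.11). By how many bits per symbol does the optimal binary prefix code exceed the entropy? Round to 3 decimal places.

Entropy H = −Σ p log₂ p ≈ 2.7283 bits.
Huffman merges: 7/100+11/100→9/50; 3/25+7/50→13/50; 4/25+17/100→33/100; 9/50+23/100→41/100; 13/50+33/100→59/100; 41/100+59/100→1. L = 277/100 ≈ 2.7700.
L − H = 2.7700 − 2.7283 = 0.042 bits.

0.042 bits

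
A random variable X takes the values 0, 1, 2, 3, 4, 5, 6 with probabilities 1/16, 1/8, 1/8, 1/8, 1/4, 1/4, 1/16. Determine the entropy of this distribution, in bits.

Each probability is a power of 1/2, so log₂(1/p) is an integer.
H = Σ p·log₂(1/p) = 1/16·4 + 1/8·3 + 1/8·3 + 1/8·3 + 1/4·2 + 1/4·2 + 1/16·4 = 2.625 bits.

2.625 bits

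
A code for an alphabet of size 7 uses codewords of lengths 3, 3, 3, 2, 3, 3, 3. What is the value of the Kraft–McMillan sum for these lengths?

With common denominator 2^3 = 8: Σ 2^(−ℓᵢ) = 1/8 + 1/8 + 1/8 + 2/8 + 1/8 + 1/8 + 1/8 = 8/8 = 1.

1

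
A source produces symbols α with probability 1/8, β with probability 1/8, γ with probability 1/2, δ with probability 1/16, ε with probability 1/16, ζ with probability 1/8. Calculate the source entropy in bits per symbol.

Each probability is a power of 1/2, so log₂(1/p) is an integer.
H = Σ p·log₂(1/p) = 1/8·3 + 1/8·3 + 1/2·1 + 1/16·4 + 1/16·4 + 1/8·3 = 2.125 bits.

2.125 bits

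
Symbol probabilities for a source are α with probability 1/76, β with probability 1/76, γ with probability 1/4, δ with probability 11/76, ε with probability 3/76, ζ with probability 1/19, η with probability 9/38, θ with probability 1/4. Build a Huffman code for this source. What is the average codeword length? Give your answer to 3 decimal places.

Repeatedly combine the two least-probable nodes; the expected code length is the sum of the merged weights.
merge 1/76 + 1/76 → 1/38
merge 1/38 + 3/76 → 5/76
merge 1/19 + 5/76 → 9/76
merge 9/76 + 11/76 → 5/19
merge 9/38 + 1/4 → 37/76
merge 1/4 + 5/19 → 39/76
merge 37/76 + 39/76 → 1
L = 1/38 + 5/76 + 9/76 + 5/19 + 37/76 + 39/76 + 1 = 47/19 ≈ 2.474 bits/symbol.

2.474 bits/symbol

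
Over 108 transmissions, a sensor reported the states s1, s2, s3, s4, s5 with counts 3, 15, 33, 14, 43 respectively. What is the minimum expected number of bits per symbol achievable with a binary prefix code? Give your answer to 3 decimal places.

2.056 bits/symbol

Probabilities are the counts divided by 108.
Repeatedly combine the two least-probable nodes; the expected code length is the sum of the merged weights.
merge 1/36 + 7/54 → 17/108
merge 5/36 + 17/108 → 8/27
merge 8/27 + 11/36 → 65/108
merge 43/108 + 65/108 → 1
L = 17/108 + 8/27 + 65/108 + 1 = 37/18 ≈ 2.056 bits/symbol.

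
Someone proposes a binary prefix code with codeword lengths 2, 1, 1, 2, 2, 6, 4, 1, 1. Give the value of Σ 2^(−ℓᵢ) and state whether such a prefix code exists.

2.828125; no

With common denominator 2^6 = 64: Σ 2^(−ℓᵢ) = 16/64 + 32/64 + 32/64 + 16/64 + 16/64 + 1/64 + 4/64 + 32/64 + 32/64 = 181/64 = 2.828125.
Kraft's inequality requires Σ ≤ 1; here Σ = 2.828125 > 1, so no such prefix code exists.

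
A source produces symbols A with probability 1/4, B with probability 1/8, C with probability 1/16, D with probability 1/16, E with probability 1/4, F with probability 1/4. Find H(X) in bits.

2.375 bits

Each probability is a power of 1/2, so log₂(1/p) is an integer.
H = Σ p·log₂(1/p) = 1/4·2 + 1/8·3 + 1/16·4 + 1/16·4 + 1/4·2 + 1/4·2 = 2.375 bits.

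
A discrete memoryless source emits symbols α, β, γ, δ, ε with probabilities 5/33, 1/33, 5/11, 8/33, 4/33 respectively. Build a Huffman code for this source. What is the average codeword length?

2 bits/symbol

Repeatedly combine the two least-probable nodes; the expected code length is the sum of the merged weights.
merge 1/33 + 4/33 → 5/33
merge 5/33 + 5/33 → 10/33
merge 8/33 + 10/33 → 6/11
merge 5/11 + 6/11 → 1
L = 5/33 + 10/33 + 6/11 + 1 = 2 bits/symbol.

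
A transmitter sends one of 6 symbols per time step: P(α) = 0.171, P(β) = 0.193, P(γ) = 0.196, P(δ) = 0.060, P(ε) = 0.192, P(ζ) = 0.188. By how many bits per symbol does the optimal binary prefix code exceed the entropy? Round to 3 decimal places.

Entropy H = −Σ p log₂ p ≈ 2.5085 bits.
Huffman merges: 3/50+171/1000→231/1000; 47/250+24/125→19/50; 193/1000+49/250→389/1000; 231/1000+19/50→611/1000; 389/1000+611/1000→1. L = 2611/1000 ≈ 2.6110.
L − H = 2.6110 − 2.5085 = 0.102 bits.

0.102 bits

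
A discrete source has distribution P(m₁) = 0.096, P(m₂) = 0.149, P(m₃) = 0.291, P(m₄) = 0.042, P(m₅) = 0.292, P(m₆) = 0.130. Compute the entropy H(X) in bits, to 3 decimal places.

2.345 bits

H = −Σ pᵢ log₂ pᵢ.
−0.096·log₂(0.096) = 0.3246
−0.149·log₂(0.149) = 0.4092
−0.291·log₂(0.291) = 0.5182
−0.042·log₂(0.042) = 0.1921
−0.292·log₂(0.292) = 0.5186
−0.130·log₂(0.130) = 0.3826
Sum ≈ 2.3454 → 2.345 bits.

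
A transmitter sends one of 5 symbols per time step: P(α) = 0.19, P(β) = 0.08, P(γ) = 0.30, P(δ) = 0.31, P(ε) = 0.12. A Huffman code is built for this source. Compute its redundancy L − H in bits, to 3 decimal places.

Entropy H = −Σ p log₂ p ≈ 2.1587 bits.
Huffman merges: 2/25+3/25→1/5; 19/100+1/5→39/100; 3/10+31/100→61/100; 39/100+61/100→1. L = 11/5 ≈ 2.2000.
L − H = 2.2000 − 2.1587 = 0.041 bits.

0.041 bits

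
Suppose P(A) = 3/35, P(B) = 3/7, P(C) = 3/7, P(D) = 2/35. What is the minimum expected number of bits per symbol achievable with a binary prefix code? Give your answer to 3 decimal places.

1.714 bits/symbol

Repeatedly combine the two least-probable nodes; the expected code length is the sum of the merged weights.
merge 2/35 + 3/35 → 1/7
merge 1/7 + 3/7 → 4/7
merge 3/7 + 4/7 → 1
L = 1/7 + 4/7 + 1 = 12/7 ≈ 1.714 bits/symbol.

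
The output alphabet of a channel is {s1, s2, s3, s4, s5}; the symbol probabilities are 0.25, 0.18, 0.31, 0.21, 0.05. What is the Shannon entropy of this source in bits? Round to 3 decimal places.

2.158 bits

H = −Σ pᵢ log₂ pᵢ.
−0.25·log₂(0.25) = 0.5000
−0.18·log₂(0.18) = 0.4453
−0.31·log₂(0.31) = 0.5238
−0.21·log₂(0.21) = 0.4728
−0.05·log₂(0.05) = 0.2161
Sum ≈ 2.1580 → 2.158 bits.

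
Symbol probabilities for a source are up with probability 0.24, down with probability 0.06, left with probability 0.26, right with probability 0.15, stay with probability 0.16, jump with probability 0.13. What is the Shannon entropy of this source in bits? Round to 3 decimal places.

H = −Σ pᵢ log₂ pᵢ.
−0.24·log₂(0.24) = 0.4941
−0.06·log₂(0.06) = 0.2435
−0.26·log₂(0.26) = 0.5053
−0.15·log₂(0.15) = 0.4105
−0.16·log₂(0.16) = 0.4230
−0.13·log₂(0.13) = 0.3826
Sum ≈ 2.4592 → 2.459 bits.

2.459 bits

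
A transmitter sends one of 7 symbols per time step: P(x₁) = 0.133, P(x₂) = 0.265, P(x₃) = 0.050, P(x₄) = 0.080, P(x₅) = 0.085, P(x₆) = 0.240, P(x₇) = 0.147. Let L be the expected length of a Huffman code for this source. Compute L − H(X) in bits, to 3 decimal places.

0.020 bits

Entropy H = −Σ p log₂ p ≈ 2.6055 bits.
Huffman merges: 1/20+2/25→13/100; 17/200+13/100→43/200; 133/1000+147/1000→7/25; 43/200+6/25→91/200; 53/200+7/25→109/200; 91/200+109/200→1. L = 21/8 ≈ 2.6250.
L − H = 2.6250 − 2.6055 = 0.020 bits.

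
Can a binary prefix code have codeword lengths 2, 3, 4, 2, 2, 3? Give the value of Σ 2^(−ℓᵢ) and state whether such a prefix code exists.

1.0625; no

With common denominator 2^4 = 16: Σ 2^(−ℓᵢ) = 4/16 + 2/16 + 1/16 + 4/16 + 4/16 + 2/16 = 17/16 = 1.0625.
Kraft's inequality requires Σ ≤ 1; here Σ = 1.0625 > 1, so no such prefix code exists.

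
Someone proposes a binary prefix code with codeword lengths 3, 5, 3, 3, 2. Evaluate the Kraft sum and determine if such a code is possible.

With common denominator 2^5 = 32: Σ 2^(−ℓᵢ) = 4/32 + 1/32 + 4/32 + 4/32 + 8/32 = 21/32 = 0.65625.
Kraft's inequality requires Σ ≤ 1; here Σ = 0.65625 ≤ 1, so such a prefix code exists.

0.65625; yes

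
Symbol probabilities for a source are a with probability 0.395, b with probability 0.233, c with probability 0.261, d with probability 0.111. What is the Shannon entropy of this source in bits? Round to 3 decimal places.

1.877 bits

H = −Σ pᵢ log₂ pᵢ.
−0.395·log₂(0.395) = 0.5293
−0.233·log₂(0.233) = 0.4897
−0.261·log₂(0.261) = 0.5058
−0.111·log₂(0.111) = 0.3520
Sum ≈ 1.8768 → 1.877 bits.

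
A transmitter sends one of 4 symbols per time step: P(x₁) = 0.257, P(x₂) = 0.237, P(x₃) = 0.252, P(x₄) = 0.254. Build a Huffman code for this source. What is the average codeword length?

Repeatedly combine the two least-probable nodes; the expected code length is the sum of the merged weights.
merge 237/1000 + 63/250 → 489/1000
merge 127/500 + 257/1000 → 511/1000
merge 489/1000 + 511/1000 → 1
L = 489/1000 + 511/1000 + 1 = 2 bits/symbol.

2 bits/symbol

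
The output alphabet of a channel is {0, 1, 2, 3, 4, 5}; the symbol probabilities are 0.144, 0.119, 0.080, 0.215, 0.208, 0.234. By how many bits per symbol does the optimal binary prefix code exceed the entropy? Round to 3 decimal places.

Entropy H = −Σ p log₂ p ≈ 2.4979 bits.
Huffman merges: 2/25+119/1000→199/1000; 18/125+199/1000→343/1000; 26/125+43/200→423/1000; 117/500+343/1000→577/1000; 423/1000+577/1000→1. L = 1271/500 ≈ 2.5420.
L − H = 2.5420 − 2.4979 = 0.044 bits.

0.044 bits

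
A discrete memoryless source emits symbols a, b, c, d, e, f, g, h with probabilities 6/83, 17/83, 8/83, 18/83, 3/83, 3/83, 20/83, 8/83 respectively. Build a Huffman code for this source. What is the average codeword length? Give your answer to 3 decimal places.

2.747 bits/symbol

Repeatedly combine the two least-probable nodes; the expected code length is the sum of the merged weights.
merge 3/83 + 3/83 → 6/83
merge 6/83 + 6/83 → 12/83
merge 8/83 + 8/83 → 16/83
merge 12/83 + 16/83 → 28/83
merge 17/83 + 18/83 → 35/83
merge 20/83 + 28/83 → 48/83
merge 35/83 + 48/83 → 1
L = 6/83 + 12/83 + 16/83 + 28/83 + 35/83 + 48/83 + 1 = 228/83 ≈ 2.747 bits/symbol.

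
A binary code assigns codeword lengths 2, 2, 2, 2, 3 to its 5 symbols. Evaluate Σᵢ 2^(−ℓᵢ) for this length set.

1.125

With common denominator 2^3 = 8: Σ 2^(−ℓᵢ) = 2/8 + 2/8 + 2/8 + 2/8 + 1/8 = 9/8 = 1.125.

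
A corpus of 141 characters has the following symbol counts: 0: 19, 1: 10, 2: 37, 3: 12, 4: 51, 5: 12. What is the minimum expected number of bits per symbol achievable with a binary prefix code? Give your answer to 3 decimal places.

2.376 bits/symbol

Probabilities are the counts divided by 141.
Repeatedly combine the two least-probable nodes; the expected code length is the sum of the merged weights.
merge 10/141 + 4/47 → 22/141
merge 4/47 + 19/141 → 31/141
merge 22/141 + 31/141 → 53/141
merge 37/141 + 17/47 → 88/141
merge 53/141 + 88/141 → 1
L = 22/141 + 31/141 + 53/141 + 88/141 + 1 = 335/141 ≈ 2.376 bits/symbol.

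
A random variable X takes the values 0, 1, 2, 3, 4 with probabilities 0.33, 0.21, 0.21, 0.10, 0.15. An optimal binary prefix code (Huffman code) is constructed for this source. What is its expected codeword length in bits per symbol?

2.25 bits/symbol

Repeatedly combine the two least-probable nodes; the expected code length is the sum of the merged weights.
merge 1/10 + 3/20 → 1/4
merge 21/100 + 21/100 → 21/50
merge 1/4 + 33/100 → 29/50
merge 21/50 + 29/50 → 1
L = 1/4 + 21/50 + 29/50 + 1 = 9/4 = 2.25 bits/symbol.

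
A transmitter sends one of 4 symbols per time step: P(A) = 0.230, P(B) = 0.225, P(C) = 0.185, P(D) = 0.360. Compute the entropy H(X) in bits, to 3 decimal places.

H = −Σ pᵢ log₂ pᵢ.
−0.230·log₂(0.230) = 0.4877
−0.225·log₂(0.225) = 0.4842
−0.185·log₂(0.185) = 0.4504
−0.360·log₂(0.360) = 0.5306
Sum ≈ 1.9528 → 1.953 bits.

1.953 bits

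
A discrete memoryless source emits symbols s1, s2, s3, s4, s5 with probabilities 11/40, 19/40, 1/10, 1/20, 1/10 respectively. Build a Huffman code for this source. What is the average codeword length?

1.925 bits/symbol

Repeatedly combine the two least-probable nodes; the expected code length is the sum of the merged weights.
merge 1/20 + 1/10 → 3/20
merge 1/10 + 3/20 → 1/4
merge 1/4 + 11/40 → 21/40
merge 19/40 + 21/40 → 1
L = 3/20 + 1/4 + 21/40 + 1 = 77/40 = 1.925 bits/symbol.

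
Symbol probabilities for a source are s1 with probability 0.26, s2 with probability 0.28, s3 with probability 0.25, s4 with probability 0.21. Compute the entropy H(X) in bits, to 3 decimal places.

H = −Σ pᵢ log₂ pᵢ.
−0.26·log₂(0.26) = 0.5053
−0.28·log₂(0.28) = 0.5142
−0.25·log₂(0.25) = 0.5000
−0.21·log₂(0.21) = 0.4728
Sum ≈ 1.9923 → 1.992 bits.

1.992 bits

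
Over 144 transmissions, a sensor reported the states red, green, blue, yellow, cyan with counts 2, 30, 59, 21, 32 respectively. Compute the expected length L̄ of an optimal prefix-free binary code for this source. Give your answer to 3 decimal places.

2.118 bits/symbol

Probabilities are the counts divided by 144.
Repeatedly combine the two least-probable nodes; the expected code length is the sum of the merged weights.
merge 1/72 + 7/48 → 23/144
merge 23/144 + 5/24 → 53/144
merge 2/9 + 53/144 → 85/144
merge 59/144 + 85/144 → 1
L = 23/144 + 53/144 + 85/144 + 1 = 305/144 ≈ 2.118 bits/symbol.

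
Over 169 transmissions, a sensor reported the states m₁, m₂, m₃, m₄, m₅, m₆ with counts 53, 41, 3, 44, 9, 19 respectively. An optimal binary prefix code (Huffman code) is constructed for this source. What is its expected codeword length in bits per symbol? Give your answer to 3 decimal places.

Probabilities are the counts divided by 169.
Repeatedly combine the two least-probable nodes; the expected code length is the sum of the merged weights.
merge 3/169 + 9/169 → 12/169
merge 12/169 + 19/169 → 31/169
merge 31/169 + 41/169 → 72/169
merge 44/169 + 53/169 → 97/169
merge 72/169 + 97/169 → 1
L = 12/169 + 31/169 + 72/169 + 97/169 + 1 = 381/169 ≈ 2.254 bits/symbol.

2.254 bits/symbol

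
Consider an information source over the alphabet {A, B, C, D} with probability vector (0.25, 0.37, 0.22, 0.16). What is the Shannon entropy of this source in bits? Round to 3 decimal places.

1.934 bits

H = −Σ pᵢ log₂ pᵢ.
−0.25·log₂(0.25) = 0.5000
−0.37·log₂(0.37) = 0.5307
−0.22·log₂(0.22) = 0.4806
−0.16·log₂(0.16) = 0.4230
Sum ≈ 1.9343 → 1.934 bits.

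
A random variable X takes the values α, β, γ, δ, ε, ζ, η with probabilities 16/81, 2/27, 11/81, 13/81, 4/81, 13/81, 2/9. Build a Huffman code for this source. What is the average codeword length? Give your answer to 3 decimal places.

2.704 bits/symbol

Repeatedly combine the two least-probable nodes; the expected code length is the sum of the merged weights.
merge 4/81 + 2/27 → 10/81
merge 10/81 + 11/81 → 7/27
merge 13/81 + 13/81 → 26/81
merge 16/81 + 2/9 → 34/81
merge 7/27 + 26/81 → 47/81
merge 34/81 + 47/81 → 1
L = 10/81 + 7/27 + 26/81 + 34/81 + 47/81 + 1 = 73/27 ≈ 2.704 bits/symbol.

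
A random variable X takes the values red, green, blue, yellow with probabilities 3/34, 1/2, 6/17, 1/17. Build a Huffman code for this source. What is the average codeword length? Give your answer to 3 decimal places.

Repeatedly combine the two least-probable nodes; the expected code length is the sum of the merged weights.
merge 1/17 + 3/34 → 5/34
merge 5/34 + 6/17 → 1/2
merge 1/2 + 1/2 → 1
L = 5/34 + 1/2 + 1 = 28/17 ≈ 1.647 bits/symbol.

1.647 bits/symbol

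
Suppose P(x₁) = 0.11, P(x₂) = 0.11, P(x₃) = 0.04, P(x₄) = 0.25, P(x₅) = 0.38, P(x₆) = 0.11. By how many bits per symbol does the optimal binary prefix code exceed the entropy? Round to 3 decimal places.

0.093 bits

Entropy H = −Σ p log₂ p ≈ 2.2671 bits.
Huffman merges: 1/25+11/100→3/20; 11/100+11/100→11/50; 3/20+11/50→37/100; 1/4+37/100→31/50; 19/50+31/50→1. L = 59/25 ≈ 2.3600.
L − H = 2.3600 − 2.2671 = 0.093 bits.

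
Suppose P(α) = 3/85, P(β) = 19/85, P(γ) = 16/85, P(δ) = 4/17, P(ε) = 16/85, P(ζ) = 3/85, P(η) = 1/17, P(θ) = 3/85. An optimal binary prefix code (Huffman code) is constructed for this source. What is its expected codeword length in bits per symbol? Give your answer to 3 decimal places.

Repeatedly combine the two least-probable nodes; the expected code length is the sum of the merged weights.
merge 3/85 + 3/85 → 6/85
merge 3/85 + 1/17 → 8/85
merge 6/85 + 8/85 → 14/85
merge 14/85 + 16/85 → 6/17
merge 16/85 + 19/85 → 7/17
merge 4/17 + 6/17 → 10/17
merge 7/17 + 10/17 → 1
L = 6/85 + 8/85 + 14/85 + 6/17 + 7/17 + 10/17 + 1 = 228/85 ≈ 2.682 bits/symbol.

2.682 bits/symbol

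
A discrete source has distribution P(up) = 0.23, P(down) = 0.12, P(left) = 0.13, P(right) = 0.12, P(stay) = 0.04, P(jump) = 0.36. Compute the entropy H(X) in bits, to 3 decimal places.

H = −Σ pᵢ log₂ pᵢ.
−0.23·log₂(0.23) = 0.4877
−0.12·log₂(0.12) = 0.3671
−0.13·log₂(0.13) = 0.3826
−0.12·log₂(0.12) = 0.3671
−0.04·log₂(0.04) = 0.1858
−0.36·log₂(0.36) = 0.5306
Sum ≈ 2.3208 → 2.321 bits.

2.321 bits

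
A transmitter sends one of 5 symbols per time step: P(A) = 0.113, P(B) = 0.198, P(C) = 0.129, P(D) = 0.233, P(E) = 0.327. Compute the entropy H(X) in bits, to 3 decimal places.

H = −Σ pᵢ log₂ pᵢ.
−0.113·log₂(0.113) = 0.3555
−0.198·log₂(0.198) = 0.4626
−0.129·log₂(0.129) = 0.3811
−0.233·log₂(0.233) = 0.4897
−0.327·log₂(0.327) = 0.5273
Sum ≈ 2.2162 → 2.216 bits.

2.216 bits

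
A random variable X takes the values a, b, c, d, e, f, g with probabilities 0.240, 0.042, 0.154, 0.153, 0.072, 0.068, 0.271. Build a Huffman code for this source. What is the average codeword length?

2.599 bits/symbol

Repeatedly combine the two least-probable nodes; the expected code length is the sum of the merged weights.
merge 21/500 + 17/250 → 11/100
merge 9/125 + 11/100 → 91/500
merge 153/1000 + 77/500 → 307/1000
merge 91/500 + 6/25 → 211/500
merge 271/1000 + 307/1000 → 289/500
merge 211/500 + 289/500 → 1
L = 11/100 + 91/500 + 307/1000 + 211/500 + 289/500 + 1 = 2599/1000 = 2.599 bits/symbol.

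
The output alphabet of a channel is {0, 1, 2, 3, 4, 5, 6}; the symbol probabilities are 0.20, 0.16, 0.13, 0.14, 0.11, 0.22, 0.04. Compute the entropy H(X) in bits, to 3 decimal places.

2.684 bits

H = −Σ pᵢ log₂ pᵢ.
−0.20·log₂(0.20) = 0.4644
−0.16·log₂(0.16) = 0.4230
−0.13·log₂(0.13) = 0.3826
−0.14·log₂(0.14) = 0.3971
−0.11·log₂(0.11) = 0.3503
−0.22·log₂(0.22) = 0.4806
−0.04·log₂(0.04) = 0.1858
Sum ≈ 2.6838 → 2.684 bits.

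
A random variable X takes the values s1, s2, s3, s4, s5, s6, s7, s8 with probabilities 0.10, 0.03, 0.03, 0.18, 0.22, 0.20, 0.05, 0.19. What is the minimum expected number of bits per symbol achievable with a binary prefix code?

2.75 bits/symbol

Repeatedly combine the two least-probable nodes; the expected code length is the sum of the merged weights.
merge 3/100 + 3/100 → 3/50
merge 1/20 + 3/50 → 11/100
merge 1/10 + 11/100 → 21/100
merge 9/50 + 19/100 → 37/100
merge 1/5 + 21/100 → 41/100
merge 11/50 + 37/100 → 59/100
merge 41/100 + 59/100 → 1
L = 3/50 + 11/100 + 21/100 + 37/100 + 41/100 + 59/100 + 1 = 11/4 = 2.75 bits/symbol.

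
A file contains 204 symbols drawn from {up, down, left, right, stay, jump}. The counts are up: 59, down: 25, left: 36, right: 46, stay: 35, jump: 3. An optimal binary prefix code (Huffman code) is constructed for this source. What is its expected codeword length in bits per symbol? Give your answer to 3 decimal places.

2.446 bits/symbol

Probabilities are the counts divided by 204.
Repeatedly combine the two least-probable nodes; the expected code length is the sum of the merged weights.
merge 1/68 + 25/204 → 7/51
merge 7/51 + 35/204 → 21/68
merge 3/17 + 23/102 → 41/102
merge 59/204 + 21/68 → 61/102
merge 41/102 + 61/102 → 1
L = 7/51 + 21/68 + 41/102 + 61/102 + 1 = 499/204 ≈ 2.446 bits/symbol.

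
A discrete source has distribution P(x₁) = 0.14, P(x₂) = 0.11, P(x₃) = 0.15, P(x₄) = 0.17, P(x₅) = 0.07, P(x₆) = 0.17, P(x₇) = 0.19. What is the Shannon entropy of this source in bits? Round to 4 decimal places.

H = −Σ pᵢ log₂ pᵢ.
−0.14·log₂(0.14) = 0.3971
−0.11·log₂(0.11) = 0.3503
−0.15·log₂(0.15) = 0.4105
−0.17·log₂(0.17) = 0.4346
−0.07·log₂(0.07) = 0.2686
−0.17·log₂(0.17) = 0.4346
−0.19·log₂(0.19) = 0.4552
Sum ≈ 2.7509 → 2.7509 bits.

2.7509 bits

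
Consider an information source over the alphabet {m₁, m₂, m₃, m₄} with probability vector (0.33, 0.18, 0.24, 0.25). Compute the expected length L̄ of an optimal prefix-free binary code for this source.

Repeatedly combine the two least-probable nodes; the expected code length is the sum of the merged weights.
merge 9/50 + 6/25 → 21/50
merge 1/4 + 33/100 → 29/50
merge 21/50 + 29/50 → 1
L = 21/50 + 29/50 + 1 = 2 bits/symbol.

2 bits/symbol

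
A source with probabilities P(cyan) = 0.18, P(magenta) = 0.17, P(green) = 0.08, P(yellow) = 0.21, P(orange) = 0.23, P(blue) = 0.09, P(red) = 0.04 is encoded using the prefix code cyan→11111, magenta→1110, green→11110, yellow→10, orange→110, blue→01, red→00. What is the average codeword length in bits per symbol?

L̄ = Σ pᵢ·ℓᵢ = 0.18·5 + 0.17·4 + 0.08·5 + 0.21·2 + 0.23·3 + 0.09·2 + 0.04·2 = 3.35 bits/symbol.

3.35 bits/symbol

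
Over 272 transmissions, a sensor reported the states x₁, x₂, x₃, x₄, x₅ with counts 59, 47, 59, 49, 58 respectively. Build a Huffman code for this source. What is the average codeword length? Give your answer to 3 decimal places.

Probabilities are the counts divided by 272.
Repeatedly combine the two least-probable nodes; the expected code length is the sum of the merged weights.
merge 47/272 + 49/272 → 6/17
merge 29/136 + 59/272 → 117/272
merge 59/272 + 6/17 → 155/272
merge 117/272 + 155/272 → 1
L = 6/17 + 117/272 + 155/272 + 1 = 40/17 ≈ 2.353 bits/symbol.

2.353 bits/symbol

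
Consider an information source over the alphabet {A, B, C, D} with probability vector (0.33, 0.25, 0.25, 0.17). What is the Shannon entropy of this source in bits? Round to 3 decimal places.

1.962 bits

H = −Σ pᵢ log₂ pᵢ.
−0.33·log₂(0.33) = 0.5278
−0.25·log₂(0.25) = 0.5000
−0.25·log₂(0.25) = 0.5000
−0.17·log₂(0.17) = 0.4346
Sum ≈ 1.9624 → 1.962 bits.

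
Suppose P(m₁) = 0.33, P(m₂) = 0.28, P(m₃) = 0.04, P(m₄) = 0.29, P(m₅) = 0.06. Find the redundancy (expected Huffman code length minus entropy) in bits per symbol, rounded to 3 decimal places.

0.111 bits

Entropy H = −Σ p log₂ p ≈ 1.9892 bits.
Huffman merges: 1/25+3/50→1/10; 1/10+7/25→19/50; 29/100+33/100→31/50; 19/50+31/50→1. L = 21/10 ≈ 2.1000.
L − H = 2.1000 − 1.9892 = 0.111 bits.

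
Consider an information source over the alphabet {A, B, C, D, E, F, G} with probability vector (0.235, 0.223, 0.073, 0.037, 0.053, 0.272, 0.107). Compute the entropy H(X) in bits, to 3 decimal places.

H = −Σ pᵢ log₂ pᵢ.
−0.235·log₂(0.235) = 0.4910
−0.223·log₂(0.223) = 0.4828
−0.073·log₂(0.073) = 0.2756
−0.037·log₂(0.037) = 0.1760
−0.053·log₂(0.053) = 0.2246
−0.272·log₂(0.272) = 0.5109
−0.107·log₂(0.107) = 0.3450
Sum ≈ 2.5059 → 2.506 bits.

2.506 bits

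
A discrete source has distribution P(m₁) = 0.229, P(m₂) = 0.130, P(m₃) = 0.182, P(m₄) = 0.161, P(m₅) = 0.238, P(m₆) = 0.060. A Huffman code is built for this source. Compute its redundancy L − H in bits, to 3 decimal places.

Entropy H = −Σ p log₂ p ≈ 2.4776 bits.
Huffman merges: 3/50+13/100→19/100; 161/1000+91/500→343/1000; 19/100+229/1000→419/1000; 119/500+343/1000→581/1000; 419/1000+581/1000→1. L = 2533/1000 ≈ 2.5330.
L − H = 2.5330 − 2.4776 = 0.055 bits.

0.055 bits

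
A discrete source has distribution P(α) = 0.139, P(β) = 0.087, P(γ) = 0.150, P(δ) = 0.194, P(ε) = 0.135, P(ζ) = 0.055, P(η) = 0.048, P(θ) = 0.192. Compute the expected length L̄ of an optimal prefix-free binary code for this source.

Repeatedly combine the two least-probable nodes; the expected code length is the sum of the merged weights.
merge 6/125 + 11/200 → 103/1000
merge 87/1000 + 103/1000 → 19/100
merge 27/200 + 139/1000 → 137/500
merge 3/20 + 19/100 → 17/50
merge 24/125 + 97/500 → 193/500
merge 137/500 + 17/50 → 307/500
merge 193/500 + 307/500 → 1
L = 103/1000 + 19/100 + 137/500 + 17/50 + 193/500 + 307/500 + 1 = 2907/1000 = 2.907 bits/symbol.

2.907 bits/symbol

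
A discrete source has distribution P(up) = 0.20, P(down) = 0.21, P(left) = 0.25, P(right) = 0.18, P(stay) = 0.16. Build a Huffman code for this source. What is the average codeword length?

Repeatedly combine the two least-probable nodes; the expected code length is the sum of the merged weights.
merge 4/25 + 9/50 → 17/50
merge 1/5 + 21/100 → 41/100
merge 1/4 + 17/50 → 59/100
merge 41/100 + 59/100 → 1
L = 17/50 + 41/100 + 59/100 + 1 = 117/50 = 2.34 bits/symbol.

2.34 bits/symbol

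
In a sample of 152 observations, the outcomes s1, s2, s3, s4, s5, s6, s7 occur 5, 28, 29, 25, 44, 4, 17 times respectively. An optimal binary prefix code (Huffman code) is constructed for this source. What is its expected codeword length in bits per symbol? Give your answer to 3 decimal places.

Probabilities are the counts divided by 152.
Repeatedly combine the two least-probable nodes; the expected code length is the sum of the merged weights.
merge 1/38 + 5/152 → 9/152
merge 9/152 + 17/152 → 13/76
merge 25/152 + 13/76 → 51/152
merge 7/38 + 29/152 → 3/8
merge 11/38 + 51/152 → 5/8
merge 3/8 + 5/8 → 1
L = 9/152 + 13/76 + 51/152 + 3/8 + 5/8 + 1 = 195/76 ≈ 2.566 bits/symbol.

2.566 bits/symbol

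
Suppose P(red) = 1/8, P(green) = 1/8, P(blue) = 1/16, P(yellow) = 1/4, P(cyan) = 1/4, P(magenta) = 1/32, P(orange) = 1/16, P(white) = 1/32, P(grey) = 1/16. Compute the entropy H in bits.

Each probability is a power of 1/2, so log₂(1/p) is an integer.
H = Σ p·log₂(1/p) = 1/8·3 + 1/8·3 + 1/16·4 + 1/4·2 + 1/4·2 + 1/32·5 + 1/16·4 + 1/32·5 + 1/16·4 = 2.8125 bits.

2.8125 bits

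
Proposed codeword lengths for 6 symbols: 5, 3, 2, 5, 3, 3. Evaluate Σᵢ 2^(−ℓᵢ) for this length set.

0.6875

With common denominator 2^5 = 32: Σ 2^(−ℓᵢ) = 1/32 + 4/32 + 8/32 + 1/32 + 4/32 + 4/32 = 22/32 = 0.6875.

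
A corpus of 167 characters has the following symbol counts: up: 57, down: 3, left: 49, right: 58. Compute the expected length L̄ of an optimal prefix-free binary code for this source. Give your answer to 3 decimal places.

1.964 bits/symbol

Probabilities are the counts divided by 167.
Repeatedly combine the two least-probable nodes; the expected code length is the sum of the merged weights.
merge 3/167 + 49/167 → 52/167
merge 52/167 + 57/167 → 109/167
merge 58/167 + 109/167 → 1
L = 52/167 + 109/167 + 1 = 328/167 ≈ 1.964 bits/symbol.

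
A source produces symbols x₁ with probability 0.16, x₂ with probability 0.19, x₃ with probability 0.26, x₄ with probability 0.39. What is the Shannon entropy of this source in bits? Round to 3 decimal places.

1.913 bits

H = −Σ pᵢ log₂ pᵢ.
−0.16·log₂(0.16) = 0.4230
−0.19·log₂(0.19) = 0.4552
−0.26·log₂(0.26) = 0.5053
−0.39·log₂(0.39) = 0.5298
Sum ≈ 1.9133 → 1.913 bits.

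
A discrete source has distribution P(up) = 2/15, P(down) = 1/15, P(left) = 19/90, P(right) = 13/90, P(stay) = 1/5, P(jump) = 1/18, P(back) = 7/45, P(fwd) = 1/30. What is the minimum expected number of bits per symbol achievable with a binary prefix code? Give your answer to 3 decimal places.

2.833 bits/symbol

Repeatedly combine the two least-probable nodes; the expected code length is the sum of the merged weights.
merge 1/30 + 1/18 → 4/45
merge 1/15 + 4/45 → 7/45
merge 2/15 + 13/90 → 5/18
merge 7/45 + 7/45 → 14/45
merge 1/5 + 19/90 → 37/90
merge 5/18 + 14/45 → 53/90
merge 37/90 + 53/90 → 1
L = 4/45 + 7/45 + 5/18 + 14/45 + 37/90 + 53/90 + 1 = 17/6 ≈ 2.833 bits/symbol.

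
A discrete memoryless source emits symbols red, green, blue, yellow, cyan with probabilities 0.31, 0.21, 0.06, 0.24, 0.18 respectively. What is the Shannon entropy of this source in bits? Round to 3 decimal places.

2.180 bits

H = −Σ pᵢ log₂ pᵢ.
−0.31·log₂(0.31) = 0.5238
−0.21·log₂(0.21) = 0.4728
−0.06·log₂(0.06) = 0.2435
−0.24·log₂(0.24) = 0.4941
−0.18·log₂(0.18) = 0.4453
Sum ≈ 2.1796 → 2.180 bits.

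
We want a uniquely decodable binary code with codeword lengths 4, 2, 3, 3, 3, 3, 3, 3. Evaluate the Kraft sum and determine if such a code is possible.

With common denominator 2^4 = 16: Σ 2^(−ℓᵢ) = 1/16 + 4/16 + 2/16 + 2/16 + 2/16 + 2/16 + 2/16 + 2/16 = 17/16 = 1.0625.
Kraft's inequality requires Σ ≤ 1; here Σ = 1.0625 > 1, so no such prefix code exists.

1.0625; no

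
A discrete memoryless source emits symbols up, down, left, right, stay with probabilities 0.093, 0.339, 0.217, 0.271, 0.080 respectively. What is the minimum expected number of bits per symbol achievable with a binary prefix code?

2.173 bits/symbol

Repeatedly combine the two least-probable nodes; the expected code length is the sum of the merged weights.
merge 2/25 + 93/1000 → 173/1000
merge 173/1000 + 217/1000 → 39/100
merge 271/1000 + 339/1000 → 61/100
merge 39/100 + 61/100 → 1
L = 173/1000 + 39/100 + 61/100 + 1 = 2173/1000 = 2.173 bits/symbol.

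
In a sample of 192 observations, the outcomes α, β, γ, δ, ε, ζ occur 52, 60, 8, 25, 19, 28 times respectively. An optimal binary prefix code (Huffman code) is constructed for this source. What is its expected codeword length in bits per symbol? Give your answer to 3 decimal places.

2.411 bits/symbol

Probabilities are the counts divided by 192.
Repeatedly combine the two least-probable nodes; the expected code length is the sum of the merged weights.
merge 1/24 + 19/192 → 9/64
merge 25/192 + 9/64 → 13/48
merge 7/48 + 13/48 → 5/12
merge 13/48 + 5/16 → 7/12
merge 5/12 + 7/12 → 1
L = 9/64 + 13/48 + 5/12 + 7/12 + 1 = 463/192 ≈ 2.411 bits/symbol.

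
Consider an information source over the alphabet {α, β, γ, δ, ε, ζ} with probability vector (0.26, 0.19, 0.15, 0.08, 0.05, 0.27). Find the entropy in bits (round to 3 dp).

H = −Σ pᵢ log₂ pᵢ.
−0.26·log₂(0.26) = 0.5053
−0.19·log₂(0.19) = 0.4552
−0.15·log₂(0.15) = 0.4105
−0.08·log₂(0.08) = 0.2915
−0.05·log₂(0.05) = 0.2161
−0.27·log₂(0.27) = 0.5100
Sum ≈ 2.3887 → 2.389 bits.

2.389 bits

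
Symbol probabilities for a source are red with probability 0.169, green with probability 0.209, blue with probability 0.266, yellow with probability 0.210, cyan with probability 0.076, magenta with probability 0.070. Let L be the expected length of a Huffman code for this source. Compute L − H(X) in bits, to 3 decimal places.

0.023 bits

Entropy H = −Σ p log₂ p ≈ 2.4376 bits.
Huffman merges: 7/100+19/250→73/500; 73/500+169/1000→63/200; 209/1000+21/100→419/1000; 133/500+63/200→581/1000; 419/1000+581/1000→1. L = 2461/1000 ≈ 2.4610.
L − H = 2.4610 − 2.4376 = 0.023 bits.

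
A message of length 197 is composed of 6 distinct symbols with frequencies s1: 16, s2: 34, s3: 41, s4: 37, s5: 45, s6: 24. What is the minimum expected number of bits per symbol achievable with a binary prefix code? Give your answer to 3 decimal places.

2.563 bits/symbol

Probabilities are the counts divided by 197.
Repeatedly combine the two least-probable nodes; the expected code length is the sum of the merged weights.
merge 16/197 + 24/197 → 40/197
merge 34/197 + 37/197 → 71/197
merge 40/197 + 41/197 → 81/197
merge 45/197 + 71/197 → 116/197
merge 81/197 + 116/197 → 1
L = 40/197 + 71/197 + 81/197 + 116/197 + 1 = 505/197 ≈ 2.563 bits/symbol.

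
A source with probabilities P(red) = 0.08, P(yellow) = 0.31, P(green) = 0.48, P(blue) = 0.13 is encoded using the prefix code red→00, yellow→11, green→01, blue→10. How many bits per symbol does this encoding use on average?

L̄ = Σ pᵢ·ℓᵢ = 0.08·2 + 0.31·2 + 0.48·2 + 0.13·2 = 2 bits/symbol.

2 bits/symbol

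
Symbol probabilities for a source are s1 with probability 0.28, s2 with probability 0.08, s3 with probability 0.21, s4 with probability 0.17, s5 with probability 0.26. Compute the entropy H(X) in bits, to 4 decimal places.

H = −Σ pᵢ log₂ pᵢ.
−0.28·log₂(0.28) = 0.5142
−0.08·log₂(0.08) = 0.2915
−0.21·log₂(0.21) = 0.4728
−0.17·log₂(0.17) = 0.4346
−0.26·log₂(0.26) = 0.5053
Sum ≈ 2.2184 → 2.2184 bits.

2.2184 bits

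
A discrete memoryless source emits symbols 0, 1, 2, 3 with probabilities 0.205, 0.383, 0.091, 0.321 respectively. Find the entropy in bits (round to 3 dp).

H = −Σ pᵢ log₂ pᵢ.
−0.205·log₂(0.205) = 0.4687
−0.383·log₂(0.383) = 0.5303
−0.091·log₂(0.091) = 0.3147
−0.321·log₂(0.321) = 0.5262
Sum ≈ 1.8399 → 1.840 bits.

1.840 bits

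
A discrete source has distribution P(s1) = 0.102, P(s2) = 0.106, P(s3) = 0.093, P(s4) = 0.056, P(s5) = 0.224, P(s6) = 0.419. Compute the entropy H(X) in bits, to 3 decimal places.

2.240 bits

H = −Σ pᵢ log₂ pᵢ.
−0.102·log₂(0.102) = 0.3359
−0.106·log₂(0.106) = 0.3432
−0.093·log₂(0.093) = 0.3187
−0.056·log₂(0.056) = 0.2329
−0.224·log₂(0.224) = 0.4835
−0.419·log₂(0.419) = 0.5258
Sum ≈ 2.2400 → 2.240 bits.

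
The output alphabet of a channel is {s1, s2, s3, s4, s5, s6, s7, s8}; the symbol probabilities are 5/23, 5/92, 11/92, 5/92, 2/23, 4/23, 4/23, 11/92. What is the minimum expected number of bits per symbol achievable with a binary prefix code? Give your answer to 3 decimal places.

2.891 bits/symbol

Repeatedly combine the two least-probable nodes; the expected code length is the sum of the merged weights.
merge 5/92 + 5/92 → 5/46
merge 2/23 + 5/46 → 9/46
merge 11/92 + 11/92 → 11/46
merge 4/23 + 4/23 → 8/23
merge 9/46 + 5/23 → 19/46
merge 11/46 + 8/23 → 27/46
merge 19/46 + 27/46 → 1
L = 5/46 + 9/46 + 11/46 + 8/23 + 19/46 + 27/46 + 1 = 133/46 ≈ 2.891 bits/symbol.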